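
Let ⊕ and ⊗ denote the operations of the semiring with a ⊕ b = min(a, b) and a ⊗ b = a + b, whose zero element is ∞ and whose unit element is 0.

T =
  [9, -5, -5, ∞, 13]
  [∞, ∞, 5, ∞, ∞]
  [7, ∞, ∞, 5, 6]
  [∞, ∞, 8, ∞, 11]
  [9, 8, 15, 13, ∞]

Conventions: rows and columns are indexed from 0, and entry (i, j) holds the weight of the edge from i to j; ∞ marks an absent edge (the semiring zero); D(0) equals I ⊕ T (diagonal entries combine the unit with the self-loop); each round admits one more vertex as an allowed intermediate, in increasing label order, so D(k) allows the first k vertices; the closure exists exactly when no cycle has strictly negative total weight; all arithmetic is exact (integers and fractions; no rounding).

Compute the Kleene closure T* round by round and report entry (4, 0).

D(0):
  [0, -5, -5, ∞, 13]
  [∞, 0, 5, ∞, ∞]
  [7, ∞, 0, 5, 6]
  [∞, ∞, 8, 0, 11]
  [9, 8, 15, 13, 0]
D(1):
  [0, -5, -5, ∞, 13]
  [∞, 0, 5, ∞, ∞]
  [7, 2, 0, 5, 6]
  [∞, ∞, 8, 0, 11]
  [9, 4, 4, 13, 0]
D(2):
  [0, -5, -5, ∞, 13]
  [∞, 0, 5, ∞, ∞]
  [7, 2, 0, 5, 6]
  [∞, ∞, 8, 0, 11]
  [9, 4, 4, 13, 0]
D(3):
  [0, -5, -5, 0, 1]
  [12, 0, 5, 10, 11]
  [7, 2, 0, 5, 6]
  [15, 10, 8, 0, 11]
  [9, 4, 4, 9, 0]
D(4):
  [0, -5, -5, 0, 1]
  [12, 0, 5, 10, 11]
  [7, 2, 0, 5, 6]
  [15, 10, 8, 0, 11]
  [9, 4, 4, 9, 0]
D(5):
  [0, -5, -5, 0, 1]
  [12, 0, 5, 10, 11]
  [7, 2, 0, 5, 6]
  [15, 10, 8, 0, 11]
  [9, 4, 4, 9, 0]
Answer: T*[4][0] = 9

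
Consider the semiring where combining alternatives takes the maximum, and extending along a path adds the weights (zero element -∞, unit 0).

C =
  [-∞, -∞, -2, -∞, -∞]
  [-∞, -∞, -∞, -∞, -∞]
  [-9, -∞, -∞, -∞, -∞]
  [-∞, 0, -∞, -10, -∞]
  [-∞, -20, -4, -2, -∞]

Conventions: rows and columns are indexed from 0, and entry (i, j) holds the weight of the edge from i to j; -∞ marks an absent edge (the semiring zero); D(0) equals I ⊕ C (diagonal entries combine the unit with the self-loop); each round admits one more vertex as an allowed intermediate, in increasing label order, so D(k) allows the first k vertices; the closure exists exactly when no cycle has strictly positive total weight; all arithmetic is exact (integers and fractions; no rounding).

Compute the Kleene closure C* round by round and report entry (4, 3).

D(0):
  [0, -∞, -2, -∞, -∞]
  [-∞, 0, -∞, -∞, -∞]
  [-9, -∞, 0, -∞, -∞]
  [-∞, 0, -∞, 0, -∞]
  [-∞, -20, -4, -2, 0]
D(1):
  [0, -∞, -2, -∞, -∞]
  [-∞, 0, -∞, -∞, -∞]
  [-9, -∞, 0, -∞, -∞]
  [-∞, 0, -∞, 0, -∞]
  [-∞, -20, -4, -2, 0]
D(2):
  [0, -∞, -2, -∞, -∞]
  [-∞, 0, -∞, -∞, -∞]
  [-9, -∞, 0, -∞, -∞]
  [-∞, 0, -∞, 0, -∞]
  [-∞, -20, -4, -2, 0]
D(3):
  [0, -∞, -2, -∞, -∞]
  [-∞, 0, -∞, -∞, -∞]
  [-9, -∞, 0, -∞, -∞]
  [-∞, 0, -∞, 0, -∞]
  [-13, -20, -4, -2, 0]
D(4):
  [0, -∞, -2, -∞, -∞]
  [-∞, 0, -∞, -∞, -∞]
  [-9, -∞, 0, -∞, -∞]
  [-∞, 0, -∞, 0, -∞]
  [-13, -2, -4, -2, 0]
D(5):
  [0, -∞, -2, -∞, -∞]
  [-∞, 0, -∞, -∞, -∞]
  [-9, -∞, 0, -∞, -∞]
  [-∞, 0, -∞, 0, -∞]
  [-13, -2, -4, -2, 0]
Answer: C*[4][3] = -2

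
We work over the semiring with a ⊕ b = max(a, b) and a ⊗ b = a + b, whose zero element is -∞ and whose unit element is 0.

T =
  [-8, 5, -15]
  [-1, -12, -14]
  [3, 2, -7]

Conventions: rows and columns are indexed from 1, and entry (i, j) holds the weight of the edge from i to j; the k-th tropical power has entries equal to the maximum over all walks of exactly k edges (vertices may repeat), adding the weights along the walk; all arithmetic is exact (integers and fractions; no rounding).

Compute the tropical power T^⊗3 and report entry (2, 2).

T^⊗2:
  [4, -3, -9]
  [-9, 4, -16]
  [1, 8, -12]
T^⊗3:
  [-4, 9, -11]
  [3, -4, -10]
  [7, 6, -6]
Key observation: the optimum is the walk 2->1->1->2, with weight (-1) + (-8) + 5 = -4.
Optimal value attained by: walk 2->1->1->2.
Answer: (T^⊗3)[2][2] = -4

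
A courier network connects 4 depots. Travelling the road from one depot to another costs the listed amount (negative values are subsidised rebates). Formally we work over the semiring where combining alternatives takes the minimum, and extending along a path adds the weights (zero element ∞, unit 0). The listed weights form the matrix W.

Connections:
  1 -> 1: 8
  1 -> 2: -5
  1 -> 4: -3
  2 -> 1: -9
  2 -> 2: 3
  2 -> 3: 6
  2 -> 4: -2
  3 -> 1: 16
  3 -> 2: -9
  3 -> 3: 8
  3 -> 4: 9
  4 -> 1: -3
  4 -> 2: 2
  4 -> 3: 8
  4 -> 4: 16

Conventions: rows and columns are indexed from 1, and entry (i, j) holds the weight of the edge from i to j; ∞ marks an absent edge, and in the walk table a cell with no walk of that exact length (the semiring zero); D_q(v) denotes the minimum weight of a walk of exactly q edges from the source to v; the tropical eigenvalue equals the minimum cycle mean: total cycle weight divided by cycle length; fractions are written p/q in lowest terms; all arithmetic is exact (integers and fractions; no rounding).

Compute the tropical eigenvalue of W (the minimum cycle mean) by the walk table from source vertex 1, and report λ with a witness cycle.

q=0: [0, ∞, ∞, ∞]
q=1: [8, -5, ∞, -3]
q=2: [-14, -2, 1, -7]
q=3: [-11, -19, 1, -17]
q=4: [-28, -16, -13, -21]
Optimal cycle mean attained by: cycle 1->2->1, total (-5) + (-9), length 2.
Answer: λ = -7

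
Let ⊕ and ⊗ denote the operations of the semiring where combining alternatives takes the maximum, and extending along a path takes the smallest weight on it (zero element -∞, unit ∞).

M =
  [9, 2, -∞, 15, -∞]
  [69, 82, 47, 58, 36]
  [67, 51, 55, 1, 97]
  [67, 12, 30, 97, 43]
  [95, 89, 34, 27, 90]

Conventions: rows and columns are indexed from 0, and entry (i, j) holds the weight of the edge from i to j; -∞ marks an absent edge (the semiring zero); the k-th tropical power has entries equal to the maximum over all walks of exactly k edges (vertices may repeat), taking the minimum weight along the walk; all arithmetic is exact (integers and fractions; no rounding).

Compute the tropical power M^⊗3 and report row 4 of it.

M^⊗2:
  [15, 12, 15, 15, 15]
  [69, 82, 47, 58, 47]
  [95, 89, 55, 51, 90]
  [67, 43, 34, 97, 43]
  [90, 89, 47, 58, 90]
M^⊗3:
  [15, 15, 15, 15, 15]
  [69, 82, 47, 58, 47]
  [90, 89, 55, 58, 90]
  [67, 43, 43, 97, 43]
  [90, 89, 47, 58, 90]
Answer: row 4 of M^⊗3 = [90, 89, 47, 58, 90]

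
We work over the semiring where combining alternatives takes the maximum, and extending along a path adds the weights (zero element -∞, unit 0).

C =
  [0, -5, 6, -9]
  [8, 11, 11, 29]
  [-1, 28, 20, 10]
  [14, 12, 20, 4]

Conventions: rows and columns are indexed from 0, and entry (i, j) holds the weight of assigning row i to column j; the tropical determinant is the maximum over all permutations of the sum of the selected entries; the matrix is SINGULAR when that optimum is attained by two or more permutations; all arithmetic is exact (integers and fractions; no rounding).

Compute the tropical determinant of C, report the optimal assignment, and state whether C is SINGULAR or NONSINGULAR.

σ = (0, 1, 2, 3): 0 + 11 + 20 + 4 = 35
σ = (0, 1, 3, 2): 0 + 11 + 10 + 20 = 41
σ = (0, 2, 1, 3): 0 + 11 + 28 + 4 = 43
σ = (0, 2, 3, 1): 0 + 11 + 10 + 12 = 33
σ = (0, 3, 1, 2): 0 + 29 + 28 + 20 = 77
σ = (0, 3, 2, 1): 0 + 29 + 20 + 12 = 61
σ = (1, 0, 2, 3): (-5) + 8 + 20 + 4 = 27
σ = (1, 0, 3, 2): (-5) + 8 + 10 + 20 = 33
σ = (1, 2, 0, 3): (-5) + 11 + (-1) + 4 = 9
σ = (1, 2, 3, 0): (-5) + 11 + 10 + 14 = 30
σ = (1, 3, 0, 2): (-5) + 29 + (-1) + 20 = 43
σ = (1, 3, 2, 0): (-5) + 29 + 20 + 14 = 58
σ = (2, 0, 1, 3): 6 + 8 + 28 + 4 = 46
σ = (2, 0, 3, 1): 6 + 8 + 10 + 12 = 36
σ = (2, 1, 0, 3): 6 + 11 + (-1) + 4 = 20
σ = (2, 1, 3, 0): 6 + 11 + 10 + 14 = 41
σ = (2, 3, 0, 1): 6 + 29 + (-1) + 12 = 46
σ = (2, 3, 1, 0): 6 + 29 + 28 + 14 = 77
σ = (3, 0, 1, 2): (-9) + 8 + 28 + 20 = 47
σ = (3, 0, 2, 1): (-9) + 8 + 20 + 12 = 31
σ = (3, 1, 0, 2): (-9) + 11 + (-1) + 20 = 21
σ = (3, 1, 2, 0): (-9) + 11 + 20 + 14 = 36
σ = (3, 2, 0, 1): (-9) + 11 + (-1) + 12 = 13
σ = (3, 2, 1, 0): (-9) + 11 + 28 + 14 = 44
Optimal value attained by: σ = (0, 3, 1, 2).
Answer: det⊕(C) = 77; verdict: SINGULAR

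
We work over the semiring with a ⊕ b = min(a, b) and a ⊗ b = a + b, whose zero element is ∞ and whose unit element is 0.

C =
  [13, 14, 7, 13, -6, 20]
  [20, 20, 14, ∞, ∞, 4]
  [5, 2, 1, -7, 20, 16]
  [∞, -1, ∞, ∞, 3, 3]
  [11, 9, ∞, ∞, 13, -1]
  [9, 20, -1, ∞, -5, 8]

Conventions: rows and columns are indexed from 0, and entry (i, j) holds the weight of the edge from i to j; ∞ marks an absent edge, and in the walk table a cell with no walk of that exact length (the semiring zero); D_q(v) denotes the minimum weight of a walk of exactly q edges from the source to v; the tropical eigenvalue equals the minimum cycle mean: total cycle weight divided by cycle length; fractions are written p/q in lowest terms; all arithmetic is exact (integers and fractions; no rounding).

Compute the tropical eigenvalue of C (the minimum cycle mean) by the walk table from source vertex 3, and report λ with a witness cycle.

q=0: [∞, ∞, ∞, 0, ∞, ∞]
q=1: [∞, -1, ∞, ∞, 3, 3]
q=2: [12, 12, 2, ∞, -2, 2]
q=3: [7, 4, 1, -5, -3, -3]
q=4: [6, -6, -4, -6, -8, -4]
q=5: [1, -7, -5, -11, -9, -9]
q=6: [0, -12, -10, -12, -14, -10]
Optimal cycle mean attained by: cycle 4->5->4, total (-1) + (-5), length 2.
Answer: λ = -3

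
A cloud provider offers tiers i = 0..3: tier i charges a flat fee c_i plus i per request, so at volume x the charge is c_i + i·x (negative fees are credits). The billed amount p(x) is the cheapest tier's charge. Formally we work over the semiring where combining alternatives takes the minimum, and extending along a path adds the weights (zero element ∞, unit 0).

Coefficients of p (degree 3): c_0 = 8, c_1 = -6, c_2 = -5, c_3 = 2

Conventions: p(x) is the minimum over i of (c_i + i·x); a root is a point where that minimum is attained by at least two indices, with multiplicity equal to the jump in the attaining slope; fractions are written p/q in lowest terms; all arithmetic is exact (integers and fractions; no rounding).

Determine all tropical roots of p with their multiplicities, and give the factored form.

hull edge (i=0, c=8) to (i=1, c=-6): slope -14, span 1
hull edge (i=1, c=-6) to (i=2, c=-5): slope 1, span 1
hull edge (i=2, c=-5) to (i=3, c=2): slope 7, span 1
Factored form: p(x) = 2 ⊗ (x ⊕ (-7)) ⊗ (x ⊕ (-1)) ⊗ (x ⊕ 14)
Answer: roots = -7 (mult 1), -1 (mult 1), 14 (mult 1)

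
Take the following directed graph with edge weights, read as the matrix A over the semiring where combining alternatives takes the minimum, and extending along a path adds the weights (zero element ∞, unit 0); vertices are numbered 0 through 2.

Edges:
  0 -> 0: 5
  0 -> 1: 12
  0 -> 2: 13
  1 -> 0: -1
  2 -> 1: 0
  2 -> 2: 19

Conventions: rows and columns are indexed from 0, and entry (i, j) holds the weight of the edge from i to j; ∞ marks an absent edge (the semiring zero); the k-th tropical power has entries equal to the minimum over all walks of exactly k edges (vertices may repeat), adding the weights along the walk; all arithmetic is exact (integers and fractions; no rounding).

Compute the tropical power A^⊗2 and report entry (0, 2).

A^⊗2:
  [10, 13, 18]
  [4, 11, 12]
  [-1, 19, 38]
Key observation: the optimum is the walk 0->0->2, with weight 5 + 13 = 18.
Optimal value attained by: walk 0->0->2.
Answer: (A^⊗2)[0][2] = 18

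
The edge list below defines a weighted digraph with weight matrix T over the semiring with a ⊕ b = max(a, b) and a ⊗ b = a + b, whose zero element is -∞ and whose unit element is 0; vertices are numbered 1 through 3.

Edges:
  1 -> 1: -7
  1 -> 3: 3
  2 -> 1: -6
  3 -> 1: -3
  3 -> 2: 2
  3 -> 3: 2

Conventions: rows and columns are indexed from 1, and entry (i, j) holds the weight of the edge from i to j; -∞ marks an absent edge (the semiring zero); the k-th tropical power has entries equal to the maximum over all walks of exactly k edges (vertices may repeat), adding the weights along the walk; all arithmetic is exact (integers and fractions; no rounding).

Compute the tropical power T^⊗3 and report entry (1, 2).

T^⊗2:
  [0, 5, 5]
  [-13, -∞, -3]
  [-1, 4, 4]
T^⊗3:
  [2, 7, 7]
  [-6, -1, -1]
  [1, 6, 6]
Key observation: the optimum is the walk 1->3->3->2, with weight 3 + 2 + 2 = 7.
Optimal value attained by: walk 1->3->3->2.
Answer: (T^⊗3)[1][2] = 7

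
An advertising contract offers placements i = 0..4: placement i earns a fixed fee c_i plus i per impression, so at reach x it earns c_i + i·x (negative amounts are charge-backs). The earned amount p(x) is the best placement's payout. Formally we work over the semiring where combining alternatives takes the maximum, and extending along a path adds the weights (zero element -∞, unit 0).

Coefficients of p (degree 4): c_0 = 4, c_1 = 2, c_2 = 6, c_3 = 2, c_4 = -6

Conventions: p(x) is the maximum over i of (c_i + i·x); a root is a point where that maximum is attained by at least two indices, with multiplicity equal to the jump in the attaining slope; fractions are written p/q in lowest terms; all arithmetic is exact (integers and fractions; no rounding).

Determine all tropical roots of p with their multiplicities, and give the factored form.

hull edge (i=0, c=4) to (i=2, c=6): slope 1, span 2
hull edge (i=2, c=6) to (i=3, c=2): slope -4, span 1
hull edge (i=3, c=2) to (i=4, c=-6): slope -8, span 1
Factored form: p(x) = -6 ⊗ (x ⊕ (-1)) ⊗ (x ⊕ (-1)) ⊗ (x ⊕ 4) ⊗ (x ⊕ 8)
Answer: roots = -1 (mult 2), 4 (mult 1), 8 (mult 1)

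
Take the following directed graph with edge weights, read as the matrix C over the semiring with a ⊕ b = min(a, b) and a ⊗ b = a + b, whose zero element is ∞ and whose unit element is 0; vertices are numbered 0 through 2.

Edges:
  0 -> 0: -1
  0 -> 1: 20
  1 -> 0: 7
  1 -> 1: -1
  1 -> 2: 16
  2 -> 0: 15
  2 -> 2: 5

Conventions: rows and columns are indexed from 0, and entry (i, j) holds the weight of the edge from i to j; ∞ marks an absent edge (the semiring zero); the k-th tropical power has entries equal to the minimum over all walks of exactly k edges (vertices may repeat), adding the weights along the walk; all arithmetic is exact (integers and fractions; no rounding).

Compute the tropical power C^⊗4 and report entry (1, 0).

C^⊗2:
  [-2, 19, 36]
  [6, -2, 15]
  [14, 35, 10]
C^⊗3:
  [-3, 18, 35]
  [5, -3, 14]
  [13, 34, 15]
C^⊗4:
  [-4, 17, 34]
  [4, -4, 13]
  [12, 33, 20]
Key observation: the optimum is the walk 1->0->0->0->0, with weight 7 + (-1) + (-1) + (-1) = 4.
Optimal value attained by: walk 1->0->0->0->0.
Answer: (C^⊗4)[1][0] = 4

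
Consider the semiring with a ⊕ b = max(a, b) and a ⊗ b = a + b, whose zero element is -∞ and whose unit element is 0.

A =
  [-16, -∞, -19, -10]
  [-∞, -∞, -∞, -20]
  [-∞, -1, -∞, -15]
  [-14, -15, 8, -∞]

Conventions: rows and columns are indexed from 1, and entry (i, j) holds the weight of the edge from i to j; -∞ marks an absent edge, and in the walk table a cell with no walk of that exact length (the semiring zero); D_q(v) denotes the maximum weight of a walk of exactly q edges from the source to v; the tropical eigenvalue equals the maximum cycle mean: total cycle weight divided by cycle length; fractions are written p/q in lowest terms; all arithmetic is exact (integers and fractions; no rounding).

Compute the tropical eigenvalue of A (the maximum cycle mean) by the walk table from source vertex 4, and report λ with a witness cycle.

q=0: [-∞, -∞, -∞, 0]
q=1: [-14, -15, 8, -∞]
q=2: [-30, 7, -33, -7]
q=3: [-21, -22, 1, -13]
q=4: [-27, 0, -5, -14]
Optimal cycle mean attained by: cycle 3->4->3, total (-15) + 8, length 2.
Answer: λ = -7/2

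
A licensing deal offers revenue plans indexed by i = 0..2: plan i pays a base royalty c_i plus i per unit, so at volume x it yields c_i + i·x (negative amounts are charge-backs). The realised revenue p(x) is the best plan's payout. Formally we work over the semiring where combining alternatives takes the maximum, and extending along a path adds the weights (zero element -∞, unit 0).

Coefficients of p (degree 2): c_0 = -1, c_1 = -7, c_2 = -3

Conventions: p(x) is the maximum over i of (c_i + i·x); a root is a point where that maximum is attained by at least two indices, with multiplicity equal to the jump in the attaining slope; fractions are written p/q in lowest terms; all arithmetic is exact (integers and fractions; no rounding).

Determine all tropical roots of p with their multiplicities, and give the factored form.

hull edge (i=0, c=-1) to (i=2, c=-3): slope -1, span 2
Factored form: p(x) = -3 ⊗ (x ⊕ 1) ⊗ (x ⊕ 1)
Answer: roots = 1 (mult 2)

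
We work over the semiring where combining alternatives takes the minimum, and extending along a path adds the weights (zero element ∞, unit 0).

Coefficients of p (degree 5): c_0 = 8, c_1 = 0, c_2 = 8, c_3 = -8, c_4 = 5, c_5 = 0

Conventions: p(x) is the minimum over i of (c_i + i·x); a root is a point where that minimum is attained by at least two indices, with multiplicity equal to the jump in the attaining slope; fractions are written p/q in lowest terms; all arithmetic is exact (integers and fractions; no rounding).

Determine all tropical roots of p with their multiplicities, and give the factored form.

hull edge (i=0, c=8) to (i=1, c=0): slope -8, span 1
hull edge (i=1, c=0) to (i=3, c=-8): slope -4, span 2
hull edge (i=3, c=-8) to (i=5, c=0): slope 4, span 2
Factored form: p(x) = 0 ⊗ (x ⊕ (-4)) ⊗ (x ⊕ (-4)) ⊗ (x ⊕ 4) ⊗ (x ⊕ 4) ⊗ (x ⊕ 8)
Answer: roots = -4 (mult 2), 4 (mult 2), 8 (mult 1)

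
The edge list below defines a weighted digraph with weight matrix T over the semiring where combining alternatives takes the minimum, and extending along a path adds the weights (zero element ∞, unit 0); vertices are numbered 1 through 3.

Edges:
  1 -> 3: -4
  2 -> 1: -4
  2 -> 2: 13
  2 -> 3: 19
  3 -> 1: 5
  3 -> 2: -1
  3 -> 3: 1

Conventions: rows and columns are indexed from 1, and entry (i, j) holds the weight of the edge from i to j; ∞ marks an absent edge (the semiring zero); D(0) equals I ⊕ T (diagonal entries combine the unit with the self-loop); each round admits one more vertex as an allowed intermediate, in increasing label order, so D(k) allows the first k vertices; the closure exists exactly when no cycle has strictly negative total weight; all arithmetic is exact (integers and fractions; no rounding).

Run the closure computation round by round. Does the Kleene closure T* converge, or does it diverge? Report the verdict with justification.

D(0):
  [0, ∞, -4]
  [-4, 0, 19]
  [5, -1, 0]
D(1):
  [0, ∞, -4]
  [-4, 0, -8]
  [5, -1, 0]
Detection: at round 2, diagonal entry (3, 3) turns strictly negative.
Key observation: the cycle 3->2->1->3 has total weight (-1) + (-4) + (-4), which is strictly negative.
Answer: DIVERGES — negative cycle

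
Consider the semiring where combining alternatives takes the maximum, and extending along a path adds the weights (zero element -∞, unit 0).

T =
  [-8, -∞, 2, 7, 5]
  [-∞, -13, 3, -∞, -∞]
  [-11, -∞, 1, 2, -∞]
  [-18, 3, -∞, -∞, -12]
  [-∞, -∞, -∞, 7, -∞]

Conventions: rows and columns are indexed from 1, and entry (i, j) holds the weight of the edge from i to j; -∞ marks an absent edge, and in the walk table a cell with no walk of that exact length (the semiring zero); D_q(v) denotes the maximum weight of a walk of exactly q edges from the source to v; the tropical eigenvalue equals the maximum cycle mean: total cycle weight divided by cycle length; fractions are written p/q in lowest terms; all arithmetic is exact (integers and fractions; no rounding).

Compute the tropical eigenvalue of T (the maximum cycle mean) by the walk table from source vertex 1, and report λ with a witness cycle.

q=0: [0, -∞, -∞, -∞, -∞]
q=1: [-8, -∞, 2, 7, 5]
q=2: [-9, 10, 3, 12, -3]
q=3: [-6, 15, 13, 5, 0]
q=4: [2, 8, 18, 15, -1]
q=5: [7, 18, 19, 20, 7]
Optimal cycle mean attained by: cycle 2->3->4->2, total 3 + 2 + 3, length 3.
Answer: λ = 8/3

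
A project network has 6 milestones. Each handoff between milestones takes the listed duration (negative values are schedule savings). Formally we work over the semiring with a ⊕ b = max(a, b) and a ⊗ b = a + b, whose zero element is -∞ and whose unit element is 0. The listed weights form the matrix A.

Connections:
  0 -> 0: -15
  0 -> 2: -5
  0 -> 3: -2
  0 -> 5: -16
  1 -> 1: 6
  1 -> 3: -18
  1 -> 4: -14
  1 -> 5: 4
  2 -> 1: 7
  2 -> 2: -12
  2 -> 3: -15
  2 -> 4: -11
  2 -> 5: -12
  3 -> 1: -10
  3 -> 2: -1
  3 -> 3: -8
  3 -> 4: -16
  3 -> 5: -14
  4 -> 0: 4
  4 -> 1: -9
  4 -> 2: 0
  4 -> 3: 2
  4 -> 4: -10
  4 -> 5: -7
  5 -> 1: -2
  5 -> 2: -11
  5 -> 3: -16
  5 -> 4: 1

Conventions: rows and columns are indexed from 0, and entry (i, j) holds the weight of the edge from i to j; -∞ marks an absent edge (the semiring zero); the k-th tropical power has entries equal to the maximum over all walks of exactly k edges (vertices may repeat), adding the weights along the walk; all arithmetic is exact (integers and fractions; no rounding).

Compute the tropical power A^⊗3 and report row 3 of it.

A^⊗2:
  [-30, 2, -3, -10, -15, -16]
  [-10, 12, -7, -12, 5, 10]
  [-7, 13, -11, -9, -7, 11]
  [-12, 6, -9, -14, -12, -6]
  [-6, 7, 1, 2, -6, -5]
  [5, 4, 1, 3, -9, 2]
A^⊗3:
  [-11, 8, -11, -13, -12, 6]
  [9, 18, 5, 7, 11, 16]
  [-3, 19, 0, -5, 12, 17]
  [-8, 12, -12, -10, -5, 10]
  [-2, 13, 1, -4, -4, 11]
  [-5, 10, 2, 3, 3, 8]
Answer: row 3 of A^⊗3 = [-8, 12, -12, -10, -5, 10]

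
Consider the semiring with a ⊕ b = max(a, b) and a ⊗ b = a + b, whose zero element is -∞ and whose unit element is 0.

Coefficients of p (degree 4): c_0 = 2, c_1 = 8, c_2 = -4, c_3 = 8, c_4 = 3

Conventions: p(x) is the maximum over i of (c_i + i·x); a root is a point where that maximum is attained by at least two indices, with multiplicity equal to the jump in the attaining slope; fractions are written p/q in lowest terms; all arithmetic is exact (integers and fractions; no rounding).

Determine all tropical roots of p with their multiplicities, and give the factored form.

hull edge (i=0, c=2) to (i=1, c=8): slope 6, span 1
hull edge (i=1, c=8) to (i=3, c=8): slope 0, span 2
hull edge (i=3, c=8) to (i=4, c=3): slope -5, span 1
Factored form: p(x) = 3 ⊗ (x ⊕ (-6)) ⊗ (x ⊕ 0) ⊗ (x ⊕ 0) ⊗ (x ⊕ 5)
Answer: roots = -6 (mult 1), 0 (mult 2), 5 (mult 1)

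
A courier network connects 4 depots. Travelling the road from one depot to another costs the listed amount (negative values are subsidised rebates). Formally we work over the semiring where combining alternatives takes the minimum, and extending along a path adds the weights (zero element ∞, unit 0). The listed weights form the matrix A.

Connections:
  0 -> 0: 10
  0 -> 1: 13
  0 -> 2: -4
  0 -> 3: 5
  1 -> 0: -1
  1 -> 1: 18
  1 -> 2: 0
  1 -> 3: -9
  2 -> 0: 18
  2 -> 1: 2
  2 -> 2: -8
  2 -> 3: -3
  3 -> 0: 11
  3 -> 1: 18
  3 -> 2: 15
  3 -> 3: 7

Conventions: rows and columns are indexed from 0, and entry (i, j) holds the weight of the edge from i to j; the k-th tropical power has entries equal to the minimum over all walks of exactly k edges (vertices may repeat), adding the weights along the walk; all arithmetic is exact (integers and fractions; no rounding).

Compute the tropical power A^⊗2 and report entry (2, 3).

A^⊗2:
  [12, -2, -12, -7]
  [2, 2, -8, -3]
  [1, -6, -16, -11]
  [17, 17, 7, 9]
Key observation: the optimum is the walk 2->2->3, with weight (-8) + (-3) = -11.
Optimal value attained by: walk 2->2->3.
Answer: (A^⊗2)[2][3] = -11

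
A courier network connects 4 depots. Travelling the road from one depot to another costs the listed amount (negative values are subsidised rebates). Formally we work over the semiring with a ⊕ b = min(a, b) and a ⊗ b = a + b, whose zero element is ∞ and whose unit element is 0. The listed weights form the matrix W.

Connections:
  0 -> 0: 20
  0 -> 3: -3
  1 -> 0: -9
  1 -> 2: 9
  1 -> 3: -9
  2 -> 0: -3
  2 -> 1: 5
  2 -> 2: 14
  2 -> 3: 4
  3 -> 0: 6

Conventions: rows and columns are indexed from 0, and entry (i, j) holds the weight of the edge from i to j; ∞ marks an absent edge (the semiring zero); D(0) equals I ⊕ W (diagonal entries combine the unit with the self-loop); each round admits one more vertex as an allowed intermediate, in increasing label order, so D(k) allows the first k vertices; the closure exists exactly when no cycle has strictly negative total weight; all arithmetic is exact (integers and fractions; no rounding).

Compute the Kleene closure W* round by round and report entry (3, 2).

D(0):
  [0, ∞, ∞, -3]
  [-9, 0, 9, -9]
  [-3, 5, 0, 4]
  [6, ∞, ∞, 0]
D(1):
  [0, ∞, ∞, -3]
  [-9, 0, 9, -12]
  [-3, 5, 0, -6]
  [6, ∞, ∞, 0]
D(2):
  [0, ∞, ∞, -3]
  [-9, 0, 9, -12]
  [-4, 5, 0, -7]
  [6, ∞, ∞, 0]
D(3):
  [0, ∞, ∞, -3]
  [-9, 0, 9, -12]
  [-4, 5, 0, -7]
  [6, ∞, ∞, 0]
D(4):
  [0, ∞, ∞, -3]
  [-9, 0, 9, -12]
  [-4, 5, 0, -7]
  [6, ∞, ∞, 0]
Answer: W*[3][2] = ∞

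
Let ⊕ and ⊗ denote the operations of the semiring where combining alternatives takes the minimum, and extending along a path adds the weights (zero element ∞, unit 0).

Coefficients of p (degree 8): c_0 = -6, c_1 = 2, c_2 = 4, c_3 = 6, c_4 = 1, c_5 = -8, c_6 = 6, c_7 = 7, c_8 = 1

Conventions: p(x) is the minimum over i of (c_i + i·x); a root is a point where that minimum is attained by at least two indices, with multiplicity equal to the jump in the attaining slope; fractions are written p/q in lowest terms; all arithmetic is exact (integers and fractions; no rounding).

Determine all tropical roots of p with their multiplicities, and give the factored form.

hull edge (i=0, c=-6) to (i=5, c=-8): slope -2/5, span 5
hull edge (i=5, c=-8) to (i=8, c=1): slope 3, span 3
Factored form: p(x) = 1 ⊗ (x ⊕ (-3)) ⊗ (x ⊕ (-3)) ⊗ (x ⊕ (-3)) ⊗ (x ⊕ 2/5) ⊗ (x ⊕ 2/5) ⊗ (x ⊕ 2/5) ⊗ (x ⊕ 2/5) ⊗ (x ⊕ 2/5)
Answer: roots = -3 (mult 3), 2/5 (mult 5)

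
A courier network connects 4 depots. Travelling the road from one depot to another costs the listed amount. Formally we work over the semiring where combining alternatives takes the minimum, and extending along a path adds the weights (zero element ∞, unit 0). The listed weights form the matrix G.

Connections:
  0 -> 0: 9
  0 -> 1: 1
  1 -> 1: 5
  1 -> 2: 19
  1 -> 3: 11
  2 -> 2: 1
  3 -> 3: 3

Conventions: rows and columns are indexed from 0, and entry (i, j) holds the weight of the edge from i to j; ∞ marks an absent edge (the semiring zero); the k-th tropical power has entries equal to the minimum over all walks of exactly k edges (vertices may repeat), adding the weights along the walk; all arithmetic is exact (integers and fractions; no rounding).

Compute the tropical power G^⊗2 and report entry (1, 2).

G^⊗2:
  [18, 6, 20, 12]
  [∞, 10, 20, 14]
  [∞, ∞, 2, ∞]
  [∞, ∞, ∞, 6]
Key observation: the optimum is the walk 1->2->2, with weight 19 + 1 = 20.
Optimal value attained by: walk 1->2->2.
Answer: (G^⊗2)[1][2] = 20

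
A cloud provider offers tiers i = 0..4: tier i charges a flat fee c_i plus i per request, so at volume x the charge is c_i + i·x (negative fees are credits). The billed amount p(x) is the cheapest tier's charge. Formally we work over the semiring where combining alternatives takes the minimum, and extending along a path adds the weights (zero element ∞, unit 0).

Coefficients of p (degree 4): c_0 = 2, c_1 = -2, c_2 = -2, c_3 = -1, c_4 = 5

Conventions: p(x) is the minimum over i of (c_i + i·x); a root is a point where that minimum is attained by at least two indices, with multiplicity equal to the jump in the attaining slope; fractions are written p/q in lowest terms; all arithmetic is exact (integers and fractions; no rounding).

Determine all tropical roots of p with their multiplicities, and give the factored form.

hull edge (i=0, c=2) to (i=1, c=-2): slope -4, span 1
hull edge (i=1, c=-2) to (i=2, c=-2): slope 0, span 1
hull edge (i=2, c=-2) to (i=3, c=-1): slope 1, span 1
hull edge (i=3, c=-1) to (i=4, c=5): slope 6, span 1
Factored form: p(x) = 5 ⊗ (x ⊕ (-6)) ⊗ (x ⊕ (-1)) ⊗ (x ⊕ 0) ⊗ (x ⊕ 4)
Answer: roots = -6 (mult 1), -1 (mult 1), 0 (mult 1), 4 (mult 1)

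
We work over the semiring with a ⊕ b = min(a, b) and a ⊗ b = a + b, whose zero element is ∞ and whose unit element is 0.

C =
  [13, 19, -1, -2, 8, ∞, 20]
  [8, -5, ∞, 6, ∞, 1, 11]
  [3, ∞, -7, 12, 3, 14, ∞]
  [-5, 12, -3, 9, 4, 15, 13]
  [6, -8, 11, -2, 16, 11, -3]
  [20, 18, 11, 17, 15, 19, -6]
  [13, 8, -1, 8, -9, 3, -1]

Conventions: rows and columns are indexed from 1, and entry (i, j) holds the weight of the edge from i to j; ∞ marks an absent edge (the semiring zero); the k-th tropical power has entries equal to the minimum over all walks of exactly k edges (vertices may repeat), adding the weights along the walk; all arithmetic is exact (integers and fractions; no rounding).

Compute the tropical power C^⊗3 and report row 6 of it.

C^⊗2:
  [-7, 0, -8, 6, 2, 13, 5]
  [1, -10, 3, 1, 2, -4, -5]
  [-4, -5, -14, 1, -4, 7, 0]
  [0, -4, -10, -7, 0, 11, 1]
  [-7, -13, -5, -2, -12, -7, -4]
  [7, 2, -7, 2, -15, -3, -7]
  [-3, -17, -8, -11, -10, 2, -12]
C^⊗3:
  [-5, -6, -15, -9, -5, 1, -1]
  [-4, -15, -6, -4, -14, -9, -10]
  [-11, -12, -21, -6, -11, -4, -7]
  [-12, -9, -17, -2, -8, -3, -3]
  [-7, -20, -12, -14, -13, -12, -15]
  [-9, -23, -14, -17, -16, -4, -18]
  [-16, -22, -15, -12, -21, -16, -13]
Answer: row 6 of C^⊗3 = [-9, -23, -14, -17, -16, -4, -18]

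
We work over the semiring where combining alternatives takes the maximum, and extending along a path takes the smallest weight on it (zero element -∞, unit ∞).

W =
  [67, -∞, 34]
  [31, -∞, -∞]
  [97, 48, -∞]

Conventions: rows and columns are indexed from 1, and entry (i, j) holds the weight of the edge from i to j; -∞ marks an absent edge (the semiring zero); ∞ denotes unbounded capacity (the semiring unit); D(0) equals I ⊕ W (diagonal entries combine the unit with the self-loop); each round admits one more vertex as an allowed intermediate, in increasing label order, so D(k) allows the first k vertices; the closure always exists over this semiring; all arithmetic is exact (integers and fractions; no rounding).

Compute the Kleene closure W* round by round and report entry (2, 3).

D(0):
  [∞, -∞, 34]
  [31, ∞, -∞]
  [97, 48, ∞]
D(1):
  [∞, -∞, 34]
  [31, ∞, 31]
  [97, 48, ∞]
D(2):
  [∞, -∞, 34]
  [31, ∞, 31]
  [97, 48, ∞]
D(3):
  [∞, 34, 34]
  [31, ∞, 31]
  [97, 48, ∞]
Answer: W*[2][3] = 31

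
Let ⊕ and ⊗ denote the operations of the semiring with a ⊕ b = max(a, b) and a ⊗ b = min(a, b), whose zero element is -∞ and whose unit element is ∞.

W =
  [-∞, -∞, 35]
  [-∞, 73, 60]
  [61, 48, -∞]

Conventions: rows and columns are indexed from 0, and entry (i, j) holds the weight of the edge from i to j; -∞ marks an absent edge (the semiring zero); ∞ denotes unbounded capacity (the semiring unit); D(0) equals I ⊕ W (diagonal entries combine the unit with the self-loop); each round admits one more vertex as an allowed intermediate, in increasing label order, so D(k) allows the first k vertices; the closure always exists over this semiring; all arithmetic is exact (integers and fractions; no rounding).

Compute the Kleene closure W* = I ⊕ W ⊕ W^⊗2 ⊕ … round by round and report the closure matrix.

D(0):
  [∞, -∞, 35]
  [-∞, ∞, 60]
  [61, 48, ∞]
D(1):
  [∞, -∞, 35]
  [-∞, ∞, 60]
  [61, 48, ∞]
D(2):
  [∞, -∞, 35]
  [-∞, ∞, 60]
  [61, 48, ∞]
D(3):
  [∞, 35, 35]
  [60, ∞, 60]
  [61, 48, ∞]
Answer: W* = [[∞, 35, 35], [60, ∞, 60], [61, 48, ∞]]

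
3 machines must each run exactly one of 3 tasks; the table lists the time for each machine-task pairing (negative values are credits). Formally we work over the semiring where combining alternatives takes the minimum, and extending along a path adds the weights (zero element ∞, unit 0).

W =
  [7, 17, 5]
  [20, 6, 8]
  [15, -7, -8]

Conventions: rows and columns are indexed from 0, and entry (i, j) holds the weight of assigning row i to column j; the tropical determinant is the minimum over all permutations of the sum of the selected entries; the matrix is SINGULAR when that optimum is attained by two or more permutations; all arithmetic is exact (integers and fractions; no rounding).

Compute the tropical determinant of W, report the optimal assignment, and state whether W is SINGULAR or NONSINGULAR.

σ = (0, 1, 2): 7 + 6 + (-8) = 5
σ = (0, 2, 1): 7 + 8 + (-7) = 8
σ = (1, 0, 2): 17 + 20 + (-8) = 29
σ = (1, 2, 0): 17 + 8 + 15 = 40
σ = (2, 0, 1): 5 + 20 + (-7) = 18
σ = (2, 1, 0): 5 + 6 + 15 = 26
Optimal value attained by: σ = (0, 1, 2).
Answer: det⊕(W) = 5; verdict: NONSINGULAR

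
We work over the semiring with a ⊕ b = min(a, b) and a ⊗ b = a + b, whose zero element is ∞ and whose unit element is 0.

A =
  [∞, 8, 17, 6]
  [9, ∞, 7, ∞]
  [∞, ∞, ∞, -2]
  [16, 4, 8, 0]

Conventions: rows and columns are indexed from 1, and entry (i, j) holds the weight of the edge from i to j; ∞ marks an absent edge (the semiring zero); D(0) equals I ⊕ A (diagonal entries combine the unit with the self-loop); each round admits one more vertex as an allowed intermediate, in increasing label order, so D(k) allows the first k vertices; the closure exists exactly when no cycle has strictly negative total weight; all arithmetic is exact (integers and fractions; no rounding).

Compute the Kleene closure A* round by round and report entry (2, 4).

D(0):
  [0, 8, 17, 6]
  [9, 0, 7, ∞]
  [∞, ∞, 0, -2]
  [16, 4, 8, 0]
D(1):
  [0, 8, 17, 6]
  [9, 0, 7, 15]
  [∞, ∞, 0, -2]
  [16, 4, 8, 0]
D(2):
  [0, 8, 15, 6]
  [9, 0, 7, 15]
  [∞, ∞, 0, -2]
  [13, 4, 8, 0]
D(3):
  [0, 8, 15, 6]
  [9, 0, 7, 5]
  [∞, ∞, 0, -2]
  [13, 4, 8, 0]
D(4):
  [0, 8, 14, 6]
  [9, 0, 7, 5]
  [11, 2, 0, -2]
  [13, 4, 8, 0]
Answer: A*[2][4] = 5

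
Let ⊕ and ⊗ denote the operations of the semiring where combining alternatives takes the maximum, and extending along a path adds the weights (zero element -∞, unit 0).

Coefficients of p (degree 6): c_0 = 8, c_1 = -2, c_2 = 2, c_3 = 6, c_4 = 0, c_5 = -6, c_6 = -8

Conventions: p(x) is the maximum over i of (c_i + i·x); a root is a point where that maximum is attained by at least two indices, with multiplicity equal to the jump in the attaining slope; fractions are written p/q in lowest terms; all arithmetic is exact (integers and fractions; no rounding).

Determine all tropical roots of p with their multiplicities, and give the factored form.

hull edge (i=0, c=8) to (i=3, c=6): slope -2/3, span 3
hull edge (i=3, c=6) to (i=6, c=-8): slope -14/3, span 3
Factored form: p(x) = -8 ⊗ (x ⊕ 2/3) ⊗ (x ⊕ 2/3) ⊗ (x ⊕ 2/3) ⊗ (x ⊕ 14/3) ⊗ (x ⊕ 14/3) ⊗ (x ⊕ 14/3)
Answer: roots = 2/3 (mult 3), 14/3 (mult 3)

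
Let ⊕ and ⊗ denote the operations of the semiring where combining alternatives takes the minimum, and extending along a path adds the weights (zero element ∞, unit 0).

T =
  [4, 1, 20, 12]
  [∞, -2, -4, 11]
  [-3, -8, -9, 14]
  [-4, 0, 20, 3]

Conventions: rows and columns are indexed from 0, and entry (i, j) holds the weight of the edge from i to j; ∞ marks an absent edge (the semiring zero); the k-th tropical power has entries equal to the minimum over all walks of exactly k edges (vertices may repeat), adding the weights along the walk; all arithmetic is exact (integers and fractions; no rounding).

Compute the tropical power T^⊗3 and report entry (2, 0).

T^⊗2:
  [8, -1, -3, 12]
  [-7, -12, -13, 9]
  [-12, -17, -18, 3]
  [-1, -3, -4, 6]
T^⊗3:
  [-6, -11, -12, 10]
  [-16, -21, -22, -1]
  [-21, -26, -27, -6]
  [-7, -12, -13, 8]
Key observation: the optimum is the walk 2->2->2->0, with weight (-9) + (-9) + (-3) = -21.
Optimal value attained by: walk 2->2->2->0.
Answer: (T^⊗3)[2][0] = -21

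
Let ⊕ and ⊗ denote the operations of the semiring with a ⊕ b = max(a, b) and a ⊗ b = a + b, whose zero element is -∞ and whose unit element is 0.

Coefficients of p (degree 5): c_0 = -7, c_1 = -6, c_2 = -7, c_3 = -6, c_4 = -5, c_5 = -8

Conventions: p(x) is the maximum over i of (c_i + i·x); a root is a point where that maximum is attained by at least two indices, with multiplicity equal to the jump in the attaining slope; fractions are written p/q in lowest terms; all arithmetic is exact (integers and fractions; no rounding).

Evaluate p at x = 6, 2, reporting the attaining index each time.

p(6) = max(-7+0·6=-7, -6+1·6=0, -7+2·6=5, -6+3·6=12, -5+4·6=19, -8+5·6=22) = 22 (attained by i=5)
p(2) = max(-7+0·2=-7, -6+1·2=-4, -7+2·2=-3, -6+3·2=0, -5+4·2=3, -8+5·2=2) = 3 (attained by i=4)
Answer: p(6) = 22; p(2) = 3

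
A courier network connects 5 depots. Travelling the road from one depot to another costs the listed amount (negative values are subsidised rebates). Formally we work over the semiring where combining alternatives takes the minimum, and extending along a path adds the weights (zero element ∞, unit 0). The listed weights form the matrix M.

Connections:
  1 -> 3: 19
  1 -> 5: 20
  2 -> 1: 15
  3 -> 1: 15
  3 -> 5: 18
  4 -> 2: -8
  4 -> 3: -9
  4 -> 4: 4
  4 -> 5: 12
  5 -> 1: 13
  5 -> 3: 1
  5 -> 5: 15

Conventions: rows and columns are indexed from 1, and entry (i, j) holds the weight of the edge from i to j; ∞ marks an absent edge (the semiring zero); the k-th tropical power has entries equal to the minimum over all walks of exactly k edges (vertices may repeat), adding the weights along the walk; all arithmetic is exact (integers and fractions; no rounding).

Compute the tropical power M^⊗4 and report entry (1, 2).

M^⊗2:
  [33, ∞, 21, ∞, 35]
  [∞, ∞, 34, ∞, 35]
  [31, ∞, 19, ∞, 33]
  [6, -4, -5, 8, 9]
  [16, ∞, 16, ∞, 19]
M^⊗3:
  [36, ∞, 36, ∞, 39]
  [48, ∞, 36, ∞, 50]
  [34, ∞, 34, ∞, 37]
  [10, 0, -1, 12, 13]
  [31, ∞, 20, ∞, 34]
M^⊗4:
  [51, ∞, 40, ∞, 54]
  [51, ∞, 51, ∞, 54]
  [49, ∞, 38, ∞, 52]
  [14, 4, 3, 16, 17]
  [35, ∞, 35, ∞, 38]
Key observation: no walk of exactly 4 edges connects these vertices, so the entry is the semiring zero.
Answer: (M^⊗4)[1][2] = ∞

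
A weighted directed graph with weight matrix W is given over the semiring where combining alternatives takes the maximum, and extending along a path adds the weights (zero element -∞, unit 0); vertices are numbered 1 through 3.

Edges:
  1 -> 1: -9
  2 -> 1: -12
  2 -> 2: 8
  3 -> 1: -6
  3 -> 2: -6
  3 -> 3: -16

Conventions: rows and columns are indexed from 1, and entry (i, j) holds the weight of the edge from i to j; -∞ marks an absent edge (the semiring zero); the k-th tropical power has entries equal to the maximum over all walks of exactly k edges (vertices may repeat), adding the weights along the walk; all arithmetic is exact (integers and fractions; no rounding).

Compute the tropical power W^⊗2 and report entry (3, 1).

W^⊗2:
  [-18, -∞, -∞]
  [-4, 16, -∞]
  [-15, 2, -32]
Key observation: the optimum is the walk 3->1->1, with weight (-6) + (-9) = -15.
Optimal value attained by: walk 3->1->1.
Answer: (W^⊗2)[3][1] = -15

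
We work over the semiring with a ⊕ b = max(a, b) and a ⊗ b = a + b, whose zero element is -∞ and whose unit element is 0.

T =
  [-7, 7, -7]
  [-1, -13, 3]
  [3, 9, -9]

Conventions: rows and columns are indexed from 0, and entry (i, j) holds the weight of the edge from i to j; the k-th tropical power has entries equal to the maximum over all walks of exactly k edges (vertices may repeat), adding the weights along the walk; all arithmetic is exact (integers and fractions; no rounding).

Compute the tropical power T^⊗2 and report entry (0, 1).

T^⊗2:
  [6, 2, 10]
  [6, 12, -6]
  [8, 10, 12]
Key observation: the optimum is the walk 0->2->1, with weight (-7) + 9 = 2.
Optimal value attained by: walk 0->2->1.
Answer: (T^⊗2)[0][1] = 2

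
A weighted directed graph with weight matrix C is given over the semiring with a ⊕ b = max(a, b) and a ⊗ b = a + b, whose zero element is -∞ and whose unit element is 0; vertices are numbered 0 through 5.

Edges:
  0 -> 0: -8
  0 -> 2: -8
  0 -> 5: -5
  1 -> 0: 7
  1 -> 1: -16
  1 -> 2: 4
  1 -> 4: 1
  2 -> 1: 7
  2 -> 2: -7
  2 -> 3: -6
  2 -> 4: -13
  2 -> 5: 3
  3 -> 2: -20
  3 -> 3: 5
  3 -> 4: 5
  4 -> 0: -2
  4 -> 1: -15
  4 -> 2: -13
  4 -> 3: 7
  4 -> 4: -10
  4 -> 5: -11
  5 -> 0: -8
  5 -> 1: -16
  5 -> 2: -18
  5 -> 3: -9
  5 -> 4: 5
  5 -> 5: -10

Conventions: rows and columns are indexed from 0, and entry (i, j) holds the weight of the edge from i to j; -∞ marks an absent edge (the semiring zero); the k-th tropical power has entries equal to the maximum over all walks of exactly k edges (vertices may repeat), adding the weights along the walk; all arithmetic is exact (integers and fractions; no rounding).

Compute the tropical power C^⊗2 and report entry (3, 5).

C^⊗2:
  [-13, -1, -15, -14, 0, -5]
  [-1, 11, -1, 8, -9, 7]
  [14, 0, 11, -1, 8, -4]
  [3, -10, -8, 12, 10, -6]
  [-8, -6, -10, 12, 12, -7]
  [3, -10, -8, 12, -4, -6]
Key observation: the optimum is the walk 3->4->5, with weight 5 + (-11) = -6.
Optimal value attained by: walk 3->4->5.
Answer: (C^⊗2)[3][5] = -6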